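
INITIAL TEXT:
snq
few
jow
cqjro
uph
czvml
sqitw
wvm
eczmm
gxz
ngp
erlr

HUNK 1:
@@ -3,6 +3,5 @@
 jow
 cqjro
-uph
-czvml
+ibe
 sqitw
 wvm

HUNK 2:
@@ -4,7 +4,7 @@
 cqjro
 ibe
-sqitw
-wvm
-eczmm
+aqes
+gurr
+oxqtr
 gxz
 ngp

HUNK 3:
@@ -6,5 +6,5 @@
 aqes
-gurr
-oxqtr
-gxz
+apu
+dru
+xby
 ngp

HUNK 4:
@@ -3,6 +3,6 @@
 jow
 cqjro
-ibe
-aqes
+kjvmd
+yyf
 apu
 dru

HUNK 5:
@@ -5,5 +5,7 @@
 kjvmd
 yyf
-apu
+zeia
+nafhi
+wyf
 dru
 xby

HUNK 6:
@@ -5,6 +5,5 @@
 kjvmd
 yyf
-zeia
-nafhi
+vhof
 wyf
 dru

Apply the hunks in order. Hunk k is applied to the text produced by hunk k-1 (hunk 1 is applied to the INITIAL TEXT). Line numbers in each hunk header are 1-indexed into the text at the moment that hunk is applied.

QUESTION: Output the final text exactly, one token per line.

Answer: snq
few
jow
cqjro
kjvmd
yyf
vhof
wyf
dru
xby
ngp
erlr

Derivation:
Hunk 1: at line 3 remove [uph,czvml] add [ibe] -> 11 lines: snq few jow cqjro ibe sqitw wvm eczmm gxz ngp erlr
Hunk 2: at line 4 remove [sqitw,wvm,eczmm] add [aqes,gurr,oxqtr] -> 11 lines: snq few jow cqjro ibe aqes gurr oxqtr gxz ngp erlr
Hunk 3: at line 6 remove [gurr,oxqtr,gxz] add [apu,dru,xby] -> 11 lines: snq few jow cqjro ibe aqes apu dru xby ngp erlr
Hunk 4: at line 3 remove [ibe,aqes] add [kjvmd,yyf] -> 11 lines: snq few jow cqjro kjvmd yyf apu dru xby ngp erlr
Hunk 5: at line 5 remove [apu] add [zeia,nafhi,wyf] -> 13 lines: snq few jow cqjro kjvmd yyf zeia nafhi wyf dru xby ngp erlr
Hunk 6: at line 5 remove [zeia,nafhi] add [vhof] -> 12 lines: snq few jow cqjro kjvmd yyf vhof wyf dru xby ngp erlr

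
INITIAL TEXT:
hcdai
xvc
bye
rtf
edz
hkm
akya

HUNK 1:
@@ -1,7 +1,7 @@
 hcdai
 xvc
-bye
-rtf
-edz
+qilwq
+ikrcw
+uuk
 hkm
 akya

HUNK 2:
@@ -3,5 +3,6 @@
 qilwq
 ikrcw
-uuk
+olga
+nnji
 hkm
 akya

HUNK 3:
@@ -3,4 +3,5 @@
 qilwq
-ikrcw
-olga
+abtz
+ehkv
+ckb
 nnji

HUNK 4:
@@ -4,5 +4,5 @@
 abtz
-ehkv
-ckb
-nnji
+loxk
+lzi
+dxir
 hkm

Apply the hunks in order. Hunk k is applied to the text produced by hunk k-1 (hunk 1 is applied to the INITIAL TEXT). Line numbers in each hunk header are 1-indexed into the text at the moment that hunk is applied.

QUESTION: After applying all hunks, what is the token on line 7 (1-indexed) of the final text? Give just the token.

Answer: dxir

Derivation:
Hunk 1: at line 1 remove [bye,rtf,edz] add [qilwq,ikrcw,uuk] -> 7 lines: hcdai xvc qilwq ikrcw uuk hkm akya
Hunk 2: at line 3 remove [uuk] add [olga,nnji] -> 8 lines: hcdai xvc qilwq ikrcw olga nnji hkm akya
Hunk 3: at line 3 remove [ikrcw,olga] add [abtz,ehkv,ckb] -> 9 lines: hcdai xvc qilwq abtz ehkv ckb nnji hkm akya
Hunk 4: at line 4 remove [ehkv,ckb,nnji] add [loxk,lzi,dxir] -> 9 lines: hcdai xvc qilwq abtz loxk lzi dxir hkm akya
Final line 7: dxir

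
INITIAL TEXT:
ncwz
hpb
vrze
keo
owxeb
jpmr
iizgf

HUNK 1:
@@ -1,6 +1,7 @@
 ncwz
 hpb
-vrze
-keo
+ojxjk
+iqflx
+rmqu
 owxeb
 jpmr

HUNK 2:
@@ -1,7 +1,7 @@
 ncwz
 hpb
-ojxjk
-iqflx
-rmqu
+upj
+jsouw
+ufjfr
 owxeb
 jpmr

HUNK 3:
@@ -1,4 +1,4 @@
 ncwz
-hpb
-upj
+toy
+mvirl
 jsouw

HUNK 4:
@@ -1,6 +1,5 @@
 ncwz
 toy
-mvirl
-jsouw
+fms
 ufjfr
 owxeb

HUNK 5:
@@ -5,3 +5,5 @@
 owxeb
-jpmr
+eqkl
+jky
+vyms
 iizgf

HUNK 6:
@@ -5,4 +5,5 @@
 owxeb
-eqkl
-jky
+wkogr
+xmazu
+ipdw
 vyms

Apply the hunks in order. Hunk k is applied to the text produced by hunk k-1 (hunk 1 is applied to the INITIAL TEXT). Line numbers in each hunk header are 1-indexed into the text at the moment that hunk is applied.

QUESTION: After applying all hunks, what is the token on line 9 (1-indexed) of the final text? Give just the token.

Answer: vyms

Derivation:
Hunk 1: at line 1 remove [vrze,keo] add [ojxjk,iqflx,rmqu] -> 8 lines: ncwz hpb ojxjk iqflx rmqu owxeb jpmr iizgf
Hunk 2: at line 1 remove [ojxjk,iqflx,rmqu] add [upj,jsouw,ufjfr] -> 8 lines: ncwz hpb upj jsouw ufjfr owxeb jpmr iizgf
Hunk 3: at line 1 remove [hpb,upj] add [toy,mvirl] -> 8 lines: ncwz toy mvirl jsouw ufjfr owxeb jpmr iizgf
Hunk 4: at line 1 remove [mvirl,jsouw] add [fms] -> 7 lines: ncwz toy fms ufjfr owxeb jpmr iizgf
Hunk 5: at line 5 remove [jpmr] add [eqkl,jky,vyms] -> 9 lines: ncwz toy fms ufjfr owxeb eqkl jky vyms iizgf
Hunk 6: at line 5 remove [eqkl,jky] add [wkogr,xmazu,ipdw] -> 10 lines: ncwz toy fms ufjfr owxeb wkogr xmazu ipdw vyms iizgf
Final line 9: vyms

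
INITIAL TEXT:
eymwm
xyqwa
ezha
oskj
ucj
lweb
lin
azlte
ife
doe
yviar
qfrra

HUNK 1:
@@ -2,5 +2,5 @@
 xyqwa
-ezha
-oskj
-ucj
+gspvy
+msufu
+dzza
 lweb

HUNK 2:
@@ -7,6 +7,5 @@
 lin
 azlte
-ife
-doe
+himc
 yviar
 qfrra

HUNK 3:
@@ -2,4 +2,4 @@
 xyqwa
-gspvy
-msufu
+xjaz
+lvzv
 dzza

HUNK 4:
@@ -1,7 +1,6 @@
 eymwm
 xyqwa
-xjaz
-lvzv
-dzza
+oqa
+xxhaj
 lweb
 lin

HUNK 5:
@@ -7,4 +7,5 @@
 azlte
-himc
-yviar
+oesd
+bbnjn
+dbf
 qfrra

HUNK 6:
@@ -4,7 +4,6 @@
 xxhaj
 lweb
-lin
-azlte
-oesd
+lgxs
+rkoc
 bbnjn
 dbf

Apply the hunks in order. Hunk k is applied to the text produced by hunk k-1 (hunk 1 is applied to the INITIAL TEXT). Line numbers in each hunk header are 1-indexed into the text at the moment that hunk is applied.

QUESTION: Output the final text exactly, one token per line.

Answer: eymwm
xyqwa
oqa
xxhaj
lweb
lgxs
rkoc
bbnjn
dbf
qfrra

Derivation:
Hunk 1: at line 2 remove [ezha,oskj,ucj] add [gspvy,msufu,dzza] -> 12 lines: eymwm xyqwa gspvy msufu dzza lweb lin azlte ife doe yviar qfrra
Hunk 2: at line 7 remove [ife,doe] add [himc] -> 11 lines: eymwm xyqwa gspvy msufu dzza lweb lin azlte himc yviar qfrra
Hunk 3: at line 2 remove [gspvy,msufu] add [xjaz,lvzv] -> 11 lines: eymwm xyqwa xjaz lvzv dzza lweb lin azlte himc yviar qfrra
Hunk 4: at line 1 remove [xjaz,lvzv,dzza] add [oqa,xxhaj] -> 10 lines: eymwm xyqwa oqa xxhaj lweb lin azlte himc yviar qfrra
Hunk 5: at line 7 remove [himc,yviar] add [oesd,bbnjn,dbf] -> 11 lines: eymwm xyqwa oqa xxhaj lweb lin azlte oesd bbnjn dbf qfrra
Hunk 6: at line 4 remove [lin,azlte,oesd] add [lgxs,rkoc] -> 10 lines: eymwm xyqwa oqa xxhaj lweb lgxs rkoc bbnjn dbf qfrra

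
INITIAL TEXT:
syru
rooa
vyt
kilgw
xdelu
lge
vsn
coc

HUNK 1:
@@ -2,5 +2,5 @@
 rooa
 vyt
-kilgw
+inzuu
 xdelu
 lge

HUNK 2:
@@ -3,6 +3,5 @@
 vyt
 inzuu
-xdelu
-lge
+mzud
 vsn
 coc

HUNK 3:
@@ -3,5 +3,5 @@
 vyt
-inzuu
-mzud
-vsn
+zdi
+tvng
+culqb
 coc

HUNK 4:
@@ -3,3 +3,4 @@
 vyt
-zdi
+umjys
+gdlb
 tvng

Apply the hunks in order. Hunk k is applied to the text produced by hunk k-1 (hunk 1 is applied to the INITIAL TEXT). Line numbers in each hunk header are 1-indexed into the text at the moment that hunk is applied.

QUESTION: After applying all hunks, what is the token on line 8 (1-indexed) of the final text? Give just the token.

Answer: coc

Derivation:
Hunk 1: at line 2 remove [kilgw] add [inzuu] -> 8 lines: syru rooa vyt inzuu xdelu lge vsn coc
Hunk 2: at line 3 remove [xdelu,lge] add [mzud] -> 7 lines: syru rooa vyt inzuu mzud vsn coc
Hunk 3: at line 3 remove [inzuu,mzud,vsn] add [zdi,tvng,culqb] -> 7 lines: syru rooa vyt zdi tvng culqb coc
Hunk 4: at line 3 remove [zdi] add [umjys,gdlb] -> 8 lines: syru rooa vyt umjys gdlb tvng culqb coc
Final line 8: coc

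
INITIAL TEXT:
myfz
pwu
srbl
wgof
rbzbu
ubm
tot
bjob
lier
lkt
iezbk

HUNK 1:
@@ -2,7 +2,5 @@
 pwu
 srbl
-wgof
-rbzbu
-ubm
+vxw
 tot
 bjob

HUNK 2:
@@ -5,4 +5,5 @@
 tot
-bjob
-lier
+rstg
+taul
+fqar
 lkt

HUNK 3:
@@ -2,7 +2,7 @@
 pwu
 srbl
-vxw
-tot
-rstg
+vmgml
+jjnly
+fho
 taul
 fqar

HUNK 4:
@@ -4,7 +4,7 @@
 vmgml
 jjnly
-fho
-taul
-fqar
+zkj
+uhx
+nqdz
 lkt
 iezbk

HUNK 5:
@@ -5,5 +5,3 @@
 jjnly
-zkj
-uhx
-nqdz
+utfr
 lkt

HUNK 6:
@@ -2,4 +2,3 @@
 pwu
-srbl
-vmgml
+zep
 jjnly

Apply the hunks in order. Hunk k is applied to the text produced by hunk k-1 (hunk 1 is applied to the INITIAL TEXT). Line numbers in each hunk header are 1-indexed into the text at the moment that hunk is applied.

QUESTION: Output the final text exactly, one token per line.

Answer: myfz
pwu
zep
jjnly
utfr
lkt
iezbk

Derivation:
Hunk 1: at line 2 remove [wgof,rbzbu,ubm] add [vxw] -> 9 lines: myfz pwu srbl vxw tot bjob lier lkt iezbk
Hunk 2: at line 5 remove [bjob,lier] add [rstg,taul,fqar] -> 10 lines: myfz pwu srbl vxw tot rstg taul fqar lkt iezbk
Hunk 3: at line 2 remove [vxw,tot,rstg] add [vmgml,jjnly,fho] -> 10 lines: myfz pwu srbl vmgml jjnly fho taul fqar lkt iezbk
Hunk 4: at line 4 remove [fho,taul,fqar] add [zkj,uhx,nqdz] -> 10 lines: myfz pwu srbl vmgml jjnly zkj uhx nqdz lkt iezbk
Hunk 5: at line 5 remove [zkj,uhx,nqdz] add [utfr] -> 8 lines: myfz pwu srbl vmgml jjnly utfr lkt iezbk
Hunk 6: at line 2 remove [srbl,vmgml] add [zep] -> 7 lines: myfz pwu zep jjnly utfr lkt iezbk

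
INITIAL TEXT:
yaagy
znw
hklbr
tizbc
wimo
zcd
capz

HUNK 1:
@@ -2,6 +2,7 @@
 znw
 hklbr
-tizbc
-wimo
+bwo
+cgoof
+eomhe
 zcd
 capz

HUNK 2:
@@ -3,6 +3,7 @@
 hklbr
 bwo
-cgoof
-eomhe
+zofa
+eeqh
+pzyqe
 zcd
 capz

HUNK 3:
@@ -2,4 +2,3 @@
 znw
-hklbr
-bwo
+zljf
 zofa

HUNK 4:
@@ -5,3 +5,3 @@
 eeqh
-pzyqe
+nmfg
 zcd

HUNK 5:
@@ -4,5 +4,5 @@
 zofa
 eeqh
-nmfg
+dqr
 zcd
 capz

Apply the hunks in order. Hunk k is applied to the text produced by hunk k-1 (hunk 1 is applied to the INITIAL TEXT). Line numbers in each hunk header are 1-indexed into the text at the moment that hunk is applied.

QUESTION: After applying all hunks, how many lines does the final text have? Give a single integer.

Answer: 8

Derivation:
Hunk 1: at line 2 remove [tizbc,wimo] add [bwo,cgoof,eomhe] -> 8 lines: yaagy znw hklbr bwo cgoof eomhe zcd capz
Hunk 2: at line 3 remove [cgoof,eomhe] add [zofa,eeqh,pzyqe] -> 9 lines: yaagy znw hklbr bwo zofa eeqh pzyqe zcd capz
Hunk 3: at line 2 remove [hklbr,bwo] add [zljf] -> 8 lines: yaagy znw zljf zofa eeqh pzyqe zcd capz
Hunk 4: at line 5 remove [pzyqe] add [nmfg] -> 8 lines: yaagy znw zljf zofa eeqh nmfg zcd capz
Hunk 5: at line 4 remove [nmfg] add [dqr] -> 8 lines: yaagy znw zljf zofa eeqh dqr zcd capz
Final line count: 8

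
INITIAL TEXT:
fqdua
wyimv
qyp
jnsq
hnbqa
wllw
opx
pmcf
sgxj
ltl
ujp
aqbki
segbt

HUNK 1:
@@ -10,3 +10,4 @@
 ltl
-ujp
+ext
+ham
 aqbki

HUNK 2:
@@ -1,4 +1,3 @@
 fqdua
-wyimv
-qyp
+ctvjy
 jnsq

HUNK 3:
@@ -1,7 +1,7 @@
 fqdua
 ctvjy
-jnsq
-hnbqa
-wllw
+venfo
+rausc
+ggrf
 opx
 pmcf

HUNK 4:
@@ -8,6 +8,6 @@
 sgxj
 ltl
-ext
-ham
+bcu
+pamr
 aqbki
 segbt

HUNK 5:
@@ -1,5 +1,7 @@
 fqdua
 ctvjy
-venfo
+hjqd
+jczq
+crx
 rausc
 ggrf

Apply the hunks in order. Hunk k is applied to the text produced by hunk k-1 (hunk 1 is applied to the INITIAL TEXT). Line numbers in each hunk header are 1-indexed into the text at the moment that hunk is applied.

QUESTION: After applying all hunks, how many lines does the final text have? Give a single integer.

Answer: 15

Derivation:
Hunk 1: at line 10 remove [ujp] add [ext,ham] -> 14 lines: fqdua wyimv qyp jnsq hnbqa wllw opx pmcf sgxj ltl ext ham aqbki segbt
Hunk 2: at line 1 remove [wyimv,qyp] add [ctvjy] -> 13 lines: fqdua ctvjy jnsq hnbqa wllw opx pmcf sgxj ltl ext ham aqbki segbt
Hunk 3: at line 1 remove [jnsq,hnbqa,wllw] add [venfo,rausc,ggrf] -> 13 lines: fqdua ctvjy venfo rausc ggrf opx pmcf sgxj ltl ext ham aqbki segbt
Hunk 4: at line 8 remove [ext,ham] add [bcu,pamr] -> 13 lines: fqdua ctvjy venfo rausc ggrf opx pmcf sgxj ltl bcu pamr aqbki segbt
Hunk 5: at line 1 remove [venfo] add [hjqd,jczq,crx] -> 15 lines: fqdua ctvjy hjqd jczq crx rausc ggrf opx pmcf sgxj ltl bcu pamr aqbki segbt
Final line count: 15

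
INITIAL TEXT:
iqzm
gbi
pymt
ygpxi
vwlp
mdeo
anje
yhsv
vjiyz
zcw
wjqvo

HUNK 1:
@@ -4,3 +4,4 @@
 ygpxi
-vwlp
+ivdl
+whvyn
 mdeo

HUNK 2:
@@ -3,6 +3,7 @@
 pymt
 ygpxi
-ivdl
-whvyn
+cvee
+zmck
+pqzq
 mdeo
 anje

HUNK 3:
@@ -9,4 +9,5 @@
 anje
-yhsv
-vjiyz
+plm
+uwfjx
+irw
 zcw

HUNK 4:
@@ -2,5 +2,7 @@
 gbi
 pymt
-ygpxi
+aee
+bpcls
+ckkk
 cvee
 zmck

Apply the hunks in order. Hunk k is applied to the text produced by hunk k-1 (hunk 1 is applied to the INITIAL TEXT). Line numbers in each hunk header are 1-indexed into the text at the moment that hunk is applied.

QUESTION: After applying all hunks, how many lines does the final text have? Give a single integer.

Answer: 16

Derivation:
Hunk 1: at line 4 remove [vwlp] add [ivdl,whvyn] -> 12 lines: iqzm gbi pymt ygpxi ivdl whvyn mdeo anje yhsv vjiyz zcw wjqvo
Hunk 2: at line 3 remove [ivdl,whvyn] add [cvee,zmck,pqzq] -> 13 lines: iqzm gbi pymt ygpxi cvee zmck pqzq mdeo anje yhsv vjiyz zcw wjqvo
Hunk 3: at line 9 remove [yhsv,vjiyz] add [plm,uwfjx,irw] -> 14 lines: iqzm gbi pymt ygpxi cvee zmck pqzq mdeo anje plm uwfjx irw zcw wjqvo
Hunk 4: at line 2 remove [ygpxi] add [aee,bpcls,ckkk] -> 16 lines: iqzm gbi pymt aee bpcls ckkk cvee zmck pqzq mdeo anje plm uwfjx irw zcw wjqvo
Final line count: 16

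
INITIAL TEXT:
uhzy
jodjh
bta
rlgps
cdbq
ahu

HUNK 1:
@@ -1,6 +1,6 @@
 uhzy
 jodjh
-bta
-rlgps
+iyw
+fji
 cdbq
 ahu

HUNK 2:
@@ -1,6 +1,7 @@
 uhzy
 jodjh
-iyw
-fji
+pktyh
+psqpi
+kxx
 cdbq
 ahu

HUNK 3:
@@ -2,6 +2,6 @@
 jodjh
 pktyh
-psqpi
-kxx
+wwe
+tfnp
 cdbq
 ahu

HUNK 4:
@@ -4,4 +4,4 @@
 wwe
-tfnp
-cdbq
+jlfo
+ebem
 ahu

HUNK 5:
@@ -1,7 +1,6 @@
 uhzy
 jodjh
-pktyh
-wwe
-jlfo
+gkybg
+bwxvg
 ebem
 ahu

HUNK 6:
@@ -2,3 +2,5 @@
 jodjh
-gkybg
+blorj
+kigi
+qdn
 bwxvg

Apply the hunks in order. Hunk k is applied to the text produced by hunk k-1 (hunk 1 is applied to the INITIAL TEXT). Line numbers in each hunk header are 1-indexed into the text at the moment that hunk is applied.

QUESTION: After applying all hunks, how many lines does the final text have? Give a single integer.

Hunk 1: at line 1 remove [bta,rlgps] add [iyw,fji] -> 6 lines: uhzy jodjh iyw fji cdbq ahu
Hunk 2: at line 1 remove [iyw,fji] add [pktyh,psqpi,kxx] -> 7 lines: uhzy jodjh pktyh psqpi kxx cdbq ahu
Hunk 3: at line 2 remove [psqpi,kxx] add [wwe,tfnp] -> 7 lines: uhzy jodjh pktyh wwe tfnp cdbq ahu
Hunk 4: at line 4 remove [tfnp,cdbq] add [jlfo,ebem] -> 7 lines: uhzy jodjh pktyh wwe jlfo ebem ahu
Hunk 5: at line 1 remove [pktyh,wwe,jlfo] add [gkybg,bwxvg] -> 6 lines: uhzy jodjh gkybg bwxvg ebem ahu
Hunk 6: at line 2 remove [gkybg] add [blorj,kigi,qdn] -> 8 lines: uhzy jodjh blorj kigi qdn bwxvg ebem ahu
Final line count: 8

Answer: 8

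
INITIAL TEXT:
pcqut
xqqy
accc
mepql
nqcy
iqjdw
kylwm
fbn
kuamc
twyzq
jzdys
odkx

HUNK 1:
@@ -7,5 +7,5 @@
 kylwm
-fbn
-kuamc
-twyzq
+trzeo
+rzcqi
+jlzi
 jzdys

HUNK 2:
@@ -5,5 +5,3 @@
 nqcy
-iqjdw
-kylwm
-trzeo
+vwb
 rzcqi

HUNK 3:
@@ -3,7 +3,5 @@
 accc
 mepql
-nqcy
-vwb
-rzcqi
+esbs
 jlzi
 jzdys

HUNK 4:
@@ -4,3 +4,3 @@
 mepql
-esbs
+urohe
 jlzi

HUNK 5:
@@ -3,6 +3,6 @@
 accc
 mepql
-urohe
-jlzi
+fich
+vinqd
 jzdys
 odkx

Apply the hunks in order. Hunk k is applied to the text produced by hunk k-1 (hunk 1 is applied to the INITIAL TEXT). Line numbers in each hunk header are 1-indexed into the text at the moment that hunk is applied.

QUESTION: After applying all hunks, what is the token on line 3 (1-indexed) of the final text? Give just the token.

Answer: accc

Derivation:
Hunk 1: at line 7 remove [fbn,kuamc,twyzq] add [trzeo,rzcqi,jlzi] -> 12 lines: pcqut xqqy accc mepql nqcy iqjdw kylwm trzeo rzcqi jlzi jzdys odkx
Hunk 2: at line 5 remove [iqjdw,kylwm,trzeo] add [vwb] -> 10 lines: pcqut xqqy accc mepql nqcy vwb rzcqi jlzi jzdys odkx
Hunk 3: at line 3 remove [nqcy,vwb,rzcqi] add [esbs] -> 8 lines: pcqut xqqy accc mepql esbs jlzi jzdys odkx
Hunk 4: at line 4 remove [esbs] add [urohe] -> 8 lines: pcqut xqqy accc mepql urohe jlzi jzdys odkx
Hunk 5: at line 3 remove [urohe,jlzi] add [fich,vinqd] -> 8 lines: pcqut xqqy accc mepql fich vinqd jzdys odkx
Final line 3: accc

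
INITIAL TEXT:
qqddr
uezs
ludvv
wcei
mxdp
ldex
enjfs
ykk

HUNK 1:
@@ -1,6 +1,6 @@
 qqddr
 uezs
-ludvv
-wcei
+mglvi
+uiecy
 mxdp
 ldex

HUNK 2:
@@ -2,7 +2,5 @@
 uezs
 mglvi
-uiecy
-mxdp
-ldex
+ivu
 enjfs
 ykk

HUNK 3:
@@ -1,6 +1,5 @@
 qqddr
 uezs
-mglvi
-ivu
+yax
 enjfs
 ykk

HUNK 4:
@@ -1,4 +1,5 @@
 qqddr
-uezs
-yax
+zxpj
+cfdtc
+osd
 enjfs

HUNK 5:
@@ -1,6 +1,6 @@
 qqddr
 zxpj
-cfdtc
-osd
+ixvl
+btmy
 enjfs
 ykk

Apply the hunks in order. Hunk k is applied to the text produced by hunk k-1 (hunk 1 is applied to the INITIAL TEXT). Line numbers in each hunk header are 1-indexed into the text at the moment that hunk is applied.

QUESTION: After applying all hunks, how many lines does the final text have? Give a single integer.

Answer: 6

Derivation:
Hunk 1: at line 1 remove [ludvv,wcei] add [mglvi,uiecy] -> 8 lines: qqddr uezs mglvi uiecy mxdp ldex enjfs ykk
Hunk 2: at line 2 remove [uiecy,mxdp,ldex] add [ivu] -> 6 lines: qqddr uezs mglvi ivu enjfs ykk
Hunk 3: at line 1 remove [mglvi,ivu] add [yax] -> 5 lines: qqddr uezs yax enjfs ykk
Hunk 4: at line 1 remove [uezs,yax] add [zxpj,cfdtc,osd] -> 6 lines: qqddr zxpj cfdtc osd enjfs ykk
Hunk 5: at line 1 remove [cfdtc,osd] add [ixvl,btmy] -> 6 lines: qqddr zxpj ixvl btmy enjfs ykk
Final line count: 6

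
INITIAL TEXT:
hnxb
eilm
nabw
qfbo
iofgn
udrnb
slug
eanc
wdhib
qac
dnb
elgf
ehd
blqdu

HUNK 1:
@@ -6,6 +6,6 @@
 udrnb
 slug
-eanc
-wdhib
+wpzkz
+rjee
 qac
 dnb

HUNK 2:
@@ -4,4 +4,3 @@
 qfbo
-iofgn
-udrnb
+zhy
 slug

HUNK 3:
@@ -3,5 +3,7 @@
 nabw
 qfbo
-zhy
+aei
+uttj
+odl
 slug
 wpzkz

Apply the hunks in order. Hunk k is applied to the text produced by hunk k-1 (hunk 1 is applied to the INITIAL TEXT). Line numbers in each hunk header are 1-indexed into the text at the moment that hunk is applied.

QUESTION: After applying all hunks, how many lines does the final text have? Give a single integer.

Hunk 1: at line 6 remove [eanc,wdhib] add [wpzkz,rjee] -> 14 lines: hnxb eilm nabw qfbo iofgn udrnb slug wpzkz rjee qac dnb elgf ehd blqdu
Hunk 2: at line 4 remove [iofgn,udrnb] add [zhy] -> 13 lines: hnxb eilm nabw qfbo zhy slug wpzkz rjee qac dnb elgf ehd blqdu
Hunk 3: at line 3 remove [zhy] add [aei,uttj,odl] -> 15 lines: hnxb eilm nabw qfbo aei uttj odl slug wpzkz rjee qac dnb elgf ehd blqdu
Final line count: 15

Answer: 15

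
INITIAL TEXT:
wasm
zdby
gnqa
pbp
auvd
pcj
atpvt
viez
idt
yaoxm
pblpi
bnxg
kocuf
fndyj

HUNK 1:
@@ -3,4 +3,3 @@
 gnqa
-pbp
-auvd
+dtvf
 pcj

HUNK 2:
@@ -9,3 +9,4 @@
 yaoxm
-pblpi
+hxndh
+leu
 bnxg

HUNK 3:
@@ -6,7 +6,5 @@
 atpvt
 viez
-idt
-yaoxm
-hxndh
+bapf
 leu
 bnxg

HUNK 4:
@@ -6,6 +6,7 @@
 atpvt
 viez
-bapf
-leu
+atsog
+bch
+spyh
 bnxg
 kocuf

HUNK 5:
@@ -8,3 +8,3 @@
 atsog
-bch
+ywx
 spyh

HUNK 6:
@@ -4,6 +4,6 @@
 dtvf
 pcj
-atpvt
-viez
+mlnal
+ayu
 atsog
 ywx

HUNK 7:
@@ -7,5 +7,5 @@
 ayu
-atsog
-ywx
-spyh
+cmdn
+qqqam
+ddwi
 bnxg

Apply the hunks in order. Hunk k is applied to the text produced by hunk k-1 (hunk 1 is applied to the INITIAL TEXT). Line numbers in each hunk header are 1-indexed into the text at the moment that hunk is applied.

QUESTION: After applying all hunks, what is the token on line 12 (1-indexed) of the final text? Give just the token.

Hunk 1: at line 3 remove [pbp,auvd] add [dtvf] -> 13 lines: wasm zdby gnqa dtvf pcj atpvt viez idt yaoxm pblpi bnxg kocuf fndyj
Hunk 2: at line 9 remove [pblpi] add [hxndh,leu] -> 14 lines: wasm zdby gnqa dtvf pcj atpvt viez idt yaoxm hxndh leu bnxg kocuf fndyj
Hunk 3: at line 6 remove [idt,yaoxm,hxndh] add [bapf] -> 12 lines: wasm zdby gnqa dtvf pcj atpvt viez bapf leu bnxg kocuf fndyj
Hunk 4: at line 6 remove [bapf,leu] add [atsog,bch,spyh] -> 13 lines: wasm zdby gnqa dtvf pcj atpvt viez atsog bch spyh bnxg kocuf fndyj
Hunk 5: at line 8 remove [bch] add [ywx] -> 13 lines: wasm zdby gnqa dtvf pcj atpvt viez atsog ywx spyh bnxg kocuf fndyj
Hunk 6: at line 4 remove [atpvt,viez] add [mlnal,ayu] -> 13 lines: wasm zdby gnqa dtvf pcj mlnal ayu atsog ywx spyh bnxg kocuf fndyj
Hunk 7: at line 7 remove [atsog,ywx,spyh] add [cmdn,qqqam,ddwi] -> 13 lines: wasm zdby gnqa dtvf pcj mlnal ayu cmdn qqqam ddwi bnxg kocuf fndyj
Final line 12: kocuf

Answer: kocuf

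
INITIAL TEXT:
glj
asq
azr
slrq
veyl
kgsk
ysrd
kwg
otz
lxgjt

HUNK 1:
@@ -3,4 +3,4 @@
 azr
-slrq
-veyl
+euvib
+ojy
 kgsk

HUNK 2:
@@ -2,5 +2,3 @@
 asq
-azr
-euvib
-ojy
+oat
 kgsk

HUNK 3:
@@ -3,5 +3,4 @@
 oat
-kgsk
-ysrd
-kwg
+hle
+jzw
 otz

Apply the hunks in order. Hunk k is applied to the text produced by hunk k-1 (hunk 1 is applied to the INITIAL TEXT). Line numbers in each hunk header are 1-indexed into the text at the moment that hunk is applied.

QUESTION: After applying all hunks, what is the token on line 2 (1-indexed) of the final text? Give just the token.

Hunk 1: at line 3 remove [slrq,veyl] add [euvib,ojy] -> 10 lines: glj asq azr euvib ojy kgsk ysrd kwg otz lxgjt
Hunk 2: at line 2 remove [azr,euvib,ojy] add [oat] -> 8 lines: glj asq oat kgsk ysrd kwg otz lxgjt
Hunk 3: at line 3 remove [kgsk,ysrd,kwg] add [hle,jzw] -> 7 lines: glj asq oat hle jzw otz lxgjt
Final line 2: asq

Answer: asq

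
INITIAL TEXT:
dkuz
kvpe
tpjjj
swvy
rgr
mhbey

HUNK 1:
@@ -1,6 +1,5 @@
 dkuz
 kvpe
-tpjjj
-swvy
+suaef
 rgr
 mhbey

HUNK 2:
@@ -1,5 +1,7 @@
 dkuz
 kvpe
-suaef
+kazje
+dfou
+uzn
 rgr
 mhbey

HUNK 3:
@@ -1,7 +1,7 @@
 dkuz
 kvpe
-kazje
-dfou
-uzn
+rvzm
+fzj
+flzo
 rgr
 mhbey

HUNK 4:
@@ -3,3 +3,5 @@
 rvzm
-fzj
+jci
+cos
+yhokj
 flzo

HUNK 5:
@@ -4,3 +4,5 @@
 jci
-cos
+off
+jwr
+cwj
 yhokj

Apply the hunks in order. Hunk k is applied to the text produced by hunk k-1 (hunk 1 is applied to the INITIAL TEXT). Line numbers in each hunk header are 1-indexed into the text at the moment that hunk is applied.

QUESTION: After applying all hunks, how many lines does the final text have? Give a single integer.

Hunk 1: at line 1 remove [tpjjj,swvy] add [suaef] -> 5 lines: dkuz kvpe suaef rgr mhbey
Hunk 2: at line 1 remove [suaef] add [kazje,dfou,uzn] -> 7 lines: dkuz kvpe kazje dfou uzn rgr mhbey
Hunk 3: at line 1 remove [kazje,dfou,uzn] add [rvzm,fzj,flzo] -> 7 lines: dkuz kvpe rvzm fzj flzo rgr mhbey
Hunk 4: at line 3 remove [fzj] add [jci,cos,yhokj] -> 9 lines: dkuz kvpe rvzm jci cos yhokj flzo rgr mhbey
Hunk 5: at line 4 remove [cos] add [off,jwr,cwj] -> 11 lines: dkuz kvpe rvzm jci off jwr cwj yhokj flzo rgr mhbey
Final line count: 11

Answer: 11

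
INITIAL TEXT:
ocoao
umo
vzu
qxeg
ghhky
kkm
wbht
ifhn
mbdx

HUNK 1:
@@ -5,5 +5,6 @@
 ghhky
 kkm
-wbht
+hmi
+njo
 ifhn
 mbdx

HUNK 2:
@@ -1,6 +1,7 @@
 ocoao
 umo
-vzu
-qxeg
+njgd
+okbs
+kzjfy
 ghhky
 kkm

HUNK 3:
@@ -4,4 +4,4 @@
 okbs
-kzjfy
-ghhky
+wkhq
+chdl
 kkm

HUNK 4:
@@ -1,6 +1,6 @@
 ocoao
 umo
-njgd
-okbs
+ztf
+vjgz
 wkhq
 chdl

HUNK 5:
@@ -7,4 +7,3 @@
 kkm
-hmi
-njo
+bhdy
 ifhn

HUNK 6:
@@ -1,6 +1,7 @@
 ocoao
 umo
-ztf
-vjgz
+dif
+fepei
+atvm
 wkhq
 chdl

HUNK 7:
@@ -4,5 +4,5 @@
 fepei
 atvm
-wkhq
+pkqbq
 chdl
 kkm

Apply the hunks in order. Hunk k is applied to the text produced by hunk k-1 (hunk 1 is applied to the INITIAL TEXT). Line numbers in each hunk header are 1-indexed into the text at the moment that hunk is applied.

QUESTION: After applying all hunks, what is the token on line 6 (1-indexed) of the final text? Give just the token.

Hunk 1: at line 5 remove [wbht] add [hmi,njo] -> 10 lines: ocoao umo vzu qxeg ghhky kkm hmi njo ifhn mbdx
Hunk 2: at line 1 remove [vzu,qxeg] add [njgd,okbs,kzjfy] -> 11 lines: ocoao umo njgd okbs kzjfy ghhky kkm hmi njo ifhn mbdx
Hunk 3: at line 4 remove [kzjfy,ghhky] add [wkhq,chdl] -> 11 lines: ocoao umo njgd okbs wkhq chdl kkm hmi njo ifhn mbdx
Hunk 4: at line 1 remove [njgd,okbs] add [ztf,vjgz] -> 11 lines: ocoao umo ztf vjgz wkhq chdl kkm hmi njo ifhn mbdx
Hunk 5: at line 7 remove [hmi,njo] add [bhdy] -> 10 lines: ocoao umo ztf vjgz wkhq chdl kkm bhdy ifhn mbdx
Hunk 6: at line 1 remove [ztf,vjgz] add [dif,fepei,atvm] -> 11 lines: ocoao umo dif fepei atvm wkhq chdl kkm bhdy ifhn mbdx
Hunk 7: at line 4 remove [wkhq] add [pkqbq] -> 11 lines: ocoao umo dif fepei atvm pkqbq chdl kkm bhdy ifhn mbdx
Final line 6: pkqbq

Answer: pkqbq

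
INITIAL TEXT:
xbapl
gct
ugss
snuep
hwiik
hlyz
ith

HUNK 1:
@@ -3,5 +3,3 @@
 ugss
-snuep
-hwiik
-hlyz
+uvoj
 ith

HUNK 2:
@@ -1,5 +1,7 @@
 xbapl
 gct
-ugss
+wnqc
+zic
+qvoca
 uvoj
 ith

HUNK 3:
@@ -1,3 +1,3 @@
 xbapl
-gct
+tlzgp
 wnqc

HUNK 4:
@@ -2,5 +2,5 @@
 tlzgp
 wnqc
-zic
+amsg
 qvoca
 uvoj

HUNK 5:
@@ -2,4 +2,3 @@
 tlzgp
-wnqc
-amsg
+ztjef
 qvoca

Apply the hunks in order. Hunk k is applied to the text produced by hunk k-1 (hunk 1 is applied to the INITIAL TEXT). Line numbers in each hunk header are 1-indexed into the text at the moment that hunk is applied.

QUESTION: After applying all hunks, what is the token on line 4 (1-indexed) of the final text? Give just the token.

Answer: qvoca

Derivation:
Hunk 1: at line 3 remove [snuep,hwiik,hlyz] add [uvoj] -> 5 lines: xbapl gct ugss uvoj ith
Hunk 2: at line 1 remove [ugss] add [wnqc,zic,qvoca] -> 7 lines: xbapl gct wnqc zic qvoca uvoj ith
Hunk 3: at line 1 remove [gct] add [tlzgp] -> 7 lines: xbapl tlzgp wnqc zic qvoca uvoj ith
Hunk 4: at line 2 remove [zic] add [amsg] -> 7 lines: xbapl tlzgp wnqc amsg qvoca uvoj ith
Hunk 5: at line 2 remove [wnqc,amsg] add [ztjef] -> 6 lines: xbapl tlzgp ztjef qvoca uvoj ith
Final line 4: qvoca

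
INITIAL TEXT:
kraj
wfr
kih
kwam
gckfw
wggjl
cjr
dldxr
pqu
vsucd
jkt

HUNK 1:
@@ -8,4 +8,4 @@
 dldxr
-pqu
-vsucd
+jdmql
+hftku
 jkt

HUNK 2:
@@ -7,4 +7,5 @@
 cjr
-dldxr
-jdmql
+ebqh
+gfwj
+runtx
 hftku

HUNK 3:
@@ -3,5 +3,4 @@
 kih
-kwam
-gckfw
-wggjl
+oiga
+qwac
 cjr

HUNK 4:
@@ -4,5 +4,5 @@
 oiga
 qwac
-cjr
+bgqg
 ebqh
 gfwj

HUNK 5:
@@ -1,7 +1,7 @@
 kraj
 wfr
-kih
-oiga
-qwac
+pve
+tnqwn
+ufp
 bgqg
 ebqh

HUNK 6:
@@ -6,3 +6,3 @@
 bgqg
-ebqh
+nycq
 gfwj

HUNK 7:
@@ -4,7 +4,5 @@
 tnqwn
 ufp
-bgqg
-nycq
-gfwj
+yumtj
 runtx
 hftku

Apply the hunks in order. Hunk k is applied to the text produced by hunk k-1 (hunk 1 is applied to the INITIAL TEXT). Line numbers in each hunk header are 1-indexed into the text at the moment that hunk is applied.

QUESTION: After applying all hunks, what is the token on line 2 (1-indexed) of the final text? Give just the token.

Hunk 1: at line 8 remove [pqu,vsucd] add [jdmql,hftku] -> 11 lines: kraj wfr kih kwam gckfw wggjl cjr dldxr jdmql hftku jkt
Hunk 2: at line 7 remove [dldxr,jdmql] add [ebqh,gfwj,runtx] -> 12 lines: kraj wfr kih kwam gckfw wggjl cjr ebqh gfwj runtx hftku jkt
Hunk 3: at line 3 remove [kwam,gckfw,wggjl] add [oiga,qwac] -> 11 lines: kraj wfr kih oiga qwac cjr ebqh gfwj runtx hftku jkt
Hunk 4: at line 4 remove [cjr] add [bgqg] -> 11 lines: kraj wfr kih oiga qwac bgqg ebqh gfwj runtx hftku jkt
Hunk 5: at line 1 remove [kih,oiga,qwac] add [pve,tnqwn,ufp] -> 11 lines: kraj wfr pve tnqwn ufp bgqg ebqh gfwj runtx hftku jkt
Hunk 6: at line 6 remove [ebqh] add [nycq] -> 11 lines: kraj wfr pve tnqwn ufp bgqg nycq gfwj runtx hftku jkt
Hunk 7: at line 4 remove [bgqg,nycq,gfwj] add [yumtj] -> 9 lines: kraj wfr pve tnqwn ufp yumtj runtx hftku jkt
Final line 2: wfr

Answer: wfr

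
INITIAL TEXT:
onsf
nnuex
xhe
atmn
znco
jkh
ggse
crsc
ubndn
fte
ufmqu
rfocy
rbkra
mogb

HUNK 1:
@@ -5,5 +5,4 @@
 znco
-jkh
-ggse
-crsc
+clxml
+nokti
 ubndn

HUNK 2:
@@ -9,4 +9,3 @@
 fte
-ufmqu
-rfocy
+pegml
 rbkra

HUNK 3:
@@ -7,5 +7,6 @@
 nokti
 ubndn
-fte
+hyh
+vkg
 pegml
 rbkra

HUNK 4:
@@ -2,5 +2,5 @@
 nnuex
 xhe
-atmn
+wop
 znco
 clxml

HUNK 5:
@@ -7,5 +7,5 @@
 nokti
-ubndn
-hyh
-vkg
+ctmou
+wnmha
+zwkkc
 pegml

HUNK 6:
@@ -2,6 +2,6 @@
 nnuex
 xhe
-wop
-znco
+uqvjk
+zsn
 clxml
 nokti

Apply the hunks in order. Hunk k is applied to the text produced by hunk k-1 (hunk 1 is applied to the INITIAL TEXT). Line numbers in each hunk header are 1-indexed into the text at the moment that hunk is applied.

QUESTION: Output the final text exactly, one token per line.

Answer: onsf
nnuex
xhe
uqvjk
zsn
clxml
nokti
ctmou
wnmha
zwkkc
pegml
rbkra
mogb

Derivation:
Hunk 1: at line 5 remove [jkh,ggse,crsc] add [clxml,nokti] -> 13 lines: onsf nnuex xhe atmn znco clxml nokti ubndn fte ufmqu rfocy rbkra mogb
Hunk 2: at line 9 remove [ufmqu,rfocy] add [pegml] -> 12 lines: onsf nnuex xhe atmn znco clxml nokti ubndn fte pegml rbkra mogb
Hunk 3: at line 7 remove [fte] add [hyh,vkg] -> 13 lines: onsf nnuex xhe atmn znco clxml nokti ubndn hyh vkg pegml rbkra mogb
Hunk 4: at line 2 remove [atmn] add [wop] -> 13 lines: onsf nnuex xhe wop znco clxml nokti ubndn hyh vkg pegml rbkra mogb
Hunk 5: at line 7 remove [ubndn,hyh,vkg] add [ctmou,wnmha,zwkkc] -> 13 lines: onsf nnuex xhe wop znco clxml nokti ctmou wnmha zwkkc pegml rbkra mogb
Hunk 6: at line 2 remove [wop,znco] add [uqvjk,zsn] -> 13 lines: onsf nnuex xhe uqvjk zsn clxml nokti ctmou wnmha zwkkc pegml rbkra mogb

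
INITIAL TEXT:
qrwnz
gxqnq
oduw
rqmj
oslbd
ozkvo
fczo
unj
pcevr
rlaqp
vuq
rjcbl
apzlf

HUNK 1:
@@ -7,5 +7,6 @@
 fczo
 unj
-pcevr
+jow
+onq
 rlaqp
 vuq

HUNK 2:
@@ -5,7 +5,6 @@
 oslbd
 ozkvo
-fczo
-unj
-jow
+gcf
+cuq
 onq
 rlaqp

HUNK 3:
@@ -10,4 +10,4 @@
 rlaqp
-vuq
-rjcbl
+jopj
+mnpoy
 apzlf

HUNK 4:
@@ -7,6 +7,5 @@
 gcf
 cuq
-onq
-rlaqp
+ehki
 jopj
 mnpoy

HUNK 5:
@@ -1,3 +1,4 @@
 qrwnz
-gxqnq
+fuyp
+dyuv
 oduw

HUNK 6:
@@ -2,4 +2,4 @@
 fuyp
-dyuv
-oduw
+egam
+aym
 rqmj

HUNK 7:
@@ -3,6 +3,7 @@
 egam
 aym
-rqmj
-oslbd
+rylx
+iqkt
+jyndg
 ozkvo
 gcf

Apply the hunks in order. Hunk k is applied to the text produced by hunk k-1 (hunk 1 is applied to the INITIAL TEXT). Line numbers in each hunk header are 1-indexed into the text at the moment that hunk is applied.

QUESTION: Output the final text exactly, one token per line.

Answer: qrwnz
fuyp
egam
aym
rylx
iqkt
jyndg
ozkvo
gcf
cuq
ehki
jopj
mnpoy
apzlf

Derivation:
Hunk 1: at line 7 remove [pcevr] add [jow,onq] -> 14 lines: qrwnz gxqnq oduw rqmj oslbd ozkvo fczo unj jow onq rlaqp vuq rjcbl apzlf
Hunk 2: at line 5 remove [fczo,unj,jow] add [gcf,cuq] -> 13 lines: qrwnz gxqnq oduw rqmj oslbd ozkvo gcf cuq onq rlaqp vuq rjcbl apzlf
Hunk 3: at line 10 remove [vuq,rjcbl] add [jopj,mnpoy] -> 13 lines: qrwnz gxqnq oduw rqmj oslbd ozkvo gcf cuq onq rlaqp jopj mnpoy apzlf
Hunk 4: at line 7 remove [onq,rlaqp] add [ehki] -> 12 lines: qrwnz gxqnq oduw rqmj oslbd ozkvo gcf cuq ehki jopj mnpoy apzlf
Hunk 5: at line 1 remove [gxqnq] add [fuyp,dyuv] -> 13 lines: qrwnz fuyp dyuv oduw rqmj oslbd ozkvo gcf cuq ehki jopj mnpoy apzlf
Hunk 6: at line 2 remove [dyuv,oduw] add [egam,aym] -> 13 lines: qrwnz fuyp egam aym rqmj oslbd ozkvo gcf cuq ehki jopj mnpoy apzlf
Hunk 7: at line 3 remove [rqmj,oslbd] add [rylx,iqkt,jyndg] -> 14 lines: qrwnz fuyp egam aym rylx iqkt jyndg ozkvo gcf cuq ehki jopj mnpoy apzlf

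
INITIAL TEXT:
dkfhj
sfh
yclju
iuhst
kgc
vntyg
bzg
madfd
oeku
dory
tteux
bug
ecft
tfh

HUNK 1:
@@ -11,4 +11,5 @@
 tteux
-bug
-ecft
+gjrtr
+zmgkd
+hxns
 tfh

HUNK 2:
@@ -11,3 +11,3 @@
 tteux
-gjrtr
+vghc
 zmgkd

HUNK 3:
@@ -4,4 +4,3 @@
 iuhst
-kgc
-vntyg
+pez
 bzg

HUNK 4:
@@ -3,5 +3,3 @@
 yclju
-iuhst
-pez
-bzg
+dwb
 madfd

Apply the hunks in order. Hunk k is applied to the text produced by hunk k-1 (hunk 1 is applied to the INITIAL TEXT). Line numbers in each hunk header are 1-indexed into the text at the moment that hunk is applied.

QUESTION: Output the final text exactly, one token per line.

Hunk 1: at line 11 remove [bug,ecft] add [gjrtr,zmgkd,hxns] -> 15 lines: dkfhj sfh yclju iuhst kgc vntyg bzg madfd oeku dory tteux gjrtr zmgkd hxns tfh
Hunk 2: at line 11 remove [gjrtr] add [vghc] -> 15 lines: dkfhj sfh yclju iuhst kgc vntyg bzg madfd oeku dory tteux vghc zmgkd hxns tfh
Hunk 3: at line 4 remove [kgc,vntyg] add [pez] -> 14 lines: dkfhj sfh yclju iuhst pez bzg madfd oeku dory tteux vghc zmgkd hxns tfh
Hunk 4: at line 3 remove [iuhst,pez,bzg] add [dwb] -> 12 lines: dkfhj sfh yclju dwb madfd oeku dory tteux vghc zmgkd hxns tfh

Answer: dkfhj
sfh
yclju
dwb
madfd
oeku
dory
tteux
vghc
zmgkd
hxns
tfh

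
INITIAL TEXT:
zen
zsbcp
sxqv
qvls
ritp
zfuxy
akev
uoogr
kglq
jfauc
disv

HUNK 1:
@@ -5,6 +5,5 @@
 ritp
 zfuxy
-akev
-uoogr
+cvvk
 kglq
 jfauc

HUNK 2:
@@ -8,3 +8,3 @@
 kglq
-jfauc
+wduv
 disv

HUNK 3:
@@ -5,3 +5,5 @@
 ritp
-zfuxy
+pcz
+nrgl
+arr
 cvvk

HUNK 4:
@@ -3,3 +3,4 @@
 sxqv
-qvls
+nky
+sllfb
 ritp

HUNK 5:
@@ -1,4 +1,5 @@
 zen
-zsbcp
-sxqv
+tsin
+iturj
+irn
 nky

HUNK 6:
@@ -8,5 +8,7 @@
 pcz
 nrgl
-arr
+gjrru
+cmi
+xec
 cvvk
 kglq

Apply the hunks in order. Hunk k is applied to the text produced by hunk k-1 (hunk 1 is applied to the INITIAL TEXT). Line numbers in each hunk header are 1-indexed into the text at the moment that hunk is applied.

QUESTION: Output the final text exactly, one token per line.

Hunk 1: at line 5 remove [akev,uoogr] add [cvvk] -> 10 lines: zen zsbcp sxqv qvls ritp zfuxy cvvk kglq jfauc disv
Hunk 2: at line 8 remove [jfauc] add [wduv] -> 10 lines: zen zsbcp sxqv qvls ritp zfuxy cvvk kglq wduv disv
Hunk 3: at line 5 remove [zfuxy] add [pcz,nrgl,arr] -> 12 lines: zen zsbcp sxqv qvls ritp pcz nrgl arr cvvk kglq wduv disv
Hunk 4: at line 3 remove [qvls] add [nky,sllfb] -> 13 lines: zen zsbcp sxqv nky sllfb ritp pcz nrgl arr cvvk kglq wduv disv
Hunk 5: at line 1 remove [zsbcp,sxqv] add [tsin,iturj,irn] -> 14 lines: zen tsin iturj irn nky sllfb ritp pcz nrgl arr cvvk kglq wduv disv
Hunk 6: at line 8 remove [arr] add [gjrru,cmi,xec] -> 16 lines: zen tsin iturj irn nky sllfb ritp pcz nrgl gjrru cmi xec cvvk kglq wduv disv

Answer: zen
tsin
iturj
irn
nky
sllfb
ritp
pcz
nrgl
gjrru
cmi
xec
cvvk
kglq
wduv
disv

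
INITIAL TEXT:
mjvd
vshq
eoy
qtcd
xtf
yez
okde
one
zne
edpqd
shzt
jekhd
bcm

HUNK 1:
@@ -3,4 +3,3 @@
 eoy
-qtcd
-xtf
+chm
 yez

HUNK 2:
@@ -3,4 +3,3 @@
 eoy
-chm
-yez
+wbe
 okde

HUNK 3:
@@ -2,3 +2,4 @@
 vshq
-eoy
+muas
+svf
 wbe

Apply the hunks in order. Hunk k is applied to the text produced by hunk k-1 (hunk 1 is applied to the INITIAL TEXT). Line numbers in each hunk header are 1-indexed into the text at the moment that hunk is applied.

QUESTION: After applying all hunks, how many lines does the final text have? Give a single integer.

Answer: 12

Derivation:
Hunk 1: at line 3 remove [qtcd,xtf] add [chm] -> 12 lines: mjvd vshq eoy chm yez okde one zne edpqd shzt jekhd bcm
Hunk 2: at line 3 remove [chm,yez] add [wbe] -> 11 lines: mjvd vshq eoy wbe okde one zne edpqd shzt jekhd bcm
Hunk 3: at line 2 remove [eoy] add [muas,svf] -> 12 lines: mjvd vshq muas svf wbe okde one zne edpqd shzt jekhd bcm
Final line count: 12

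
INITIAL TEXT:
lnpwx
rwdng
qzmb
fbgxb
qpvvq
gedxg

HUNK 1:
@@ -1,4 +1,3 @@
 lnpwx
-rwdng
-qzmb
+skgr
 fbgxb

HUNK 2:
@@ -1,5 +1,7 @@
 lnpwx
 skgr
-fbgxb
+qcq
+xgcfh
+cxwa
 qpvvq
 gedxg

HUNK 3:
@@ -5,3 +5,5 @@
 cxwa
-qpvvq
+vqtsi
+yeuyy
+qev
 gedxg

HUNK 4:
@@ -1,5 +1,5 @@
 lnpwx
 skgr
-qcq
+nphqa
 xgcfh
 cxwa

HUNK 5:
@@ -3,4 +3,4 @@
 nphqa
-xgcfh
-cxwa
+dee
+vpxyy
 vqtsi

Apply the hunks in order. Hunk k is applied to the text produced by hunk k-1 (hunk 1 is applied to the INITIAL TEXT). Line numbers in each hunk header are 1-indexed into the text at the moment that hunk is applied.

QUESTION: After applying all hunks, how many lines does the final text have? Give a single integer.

Hunk 1: at line 1 remove [rwdng,qzmb] add [skgr] -> 5 lines: lnpwx skgr fbgxb qpvvq gedxg
Hunk 2: at line 1 remove [fbgxb] add [qcq,xgcfh,cxwa] -> 7 lines: lnpwx skgr qcq xgcfh cxwa qpvvq gedxg
Hunk 3: at line 5 remove [qpvvq] add [vqtsi,yeuyy,qev] -> 9 lines: lnpwx skgr qcq xgcfh cxwa vqtsi yeuyy qev gedxg
Hunk 4: at line 1 remove [qcq] add [nphqa] -> 9 lines: lnpwx skgr nphqa xgcfh cxwa vqtsi yeuyy qev gedxg
Hunk 5: at line 3 remove [xgcfh,cxwa] add [dee,vpxyy] -> 9 lines: lnpwx skgr nphqa dee vpxyy vqtsi yeuyy qev gedxg
Final line count: 9

Answer: 9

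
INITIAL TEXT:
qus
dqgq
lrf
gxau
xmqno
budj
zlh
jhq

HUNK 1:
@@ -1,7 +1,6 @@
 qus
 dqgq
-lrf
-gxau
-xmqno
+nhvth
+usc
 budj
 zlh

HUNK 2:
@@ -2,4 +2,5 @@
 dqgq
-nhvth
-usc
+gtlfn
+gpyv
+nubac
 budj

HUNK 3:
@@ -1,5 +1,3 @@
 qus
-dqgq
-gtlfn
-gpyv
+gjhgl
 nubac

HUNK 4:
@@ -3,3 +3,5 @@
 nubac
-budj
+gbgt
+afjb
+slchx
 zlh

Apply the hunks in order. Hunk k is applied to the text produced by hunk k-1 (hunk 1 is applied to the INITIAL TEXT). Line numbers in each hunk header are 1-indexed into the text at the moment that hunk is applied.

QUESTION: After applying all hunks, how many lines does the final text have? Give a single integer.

Answer: 8

Derivation:
Hunk 1: at line 1 remove [lrf,gxau,xmqno] add [nhvth,usc] -> 7 lines: qus dqgq nhvth usc budj zlh jhq
Hunk 2: at line 2 remove [nhvth,usc] add [gtlfn,gpyv,nubac] -> 8 lines: qus dqgq gtlfn gpyv nubac budj zlh jhq
Hunk 3: at line 1 remove [dqgq,gtlfn,gpyv] add [gjhgl] -> 6 lines: qus gjhgl nubac budj zlh jhq
Hunk 4: at line 3 remove [budj] add [gbgt,afjb,slchx] -> 8 lines: qus gjhgl nubac gbgt afjb slchx zlh jhq
Final line count: 8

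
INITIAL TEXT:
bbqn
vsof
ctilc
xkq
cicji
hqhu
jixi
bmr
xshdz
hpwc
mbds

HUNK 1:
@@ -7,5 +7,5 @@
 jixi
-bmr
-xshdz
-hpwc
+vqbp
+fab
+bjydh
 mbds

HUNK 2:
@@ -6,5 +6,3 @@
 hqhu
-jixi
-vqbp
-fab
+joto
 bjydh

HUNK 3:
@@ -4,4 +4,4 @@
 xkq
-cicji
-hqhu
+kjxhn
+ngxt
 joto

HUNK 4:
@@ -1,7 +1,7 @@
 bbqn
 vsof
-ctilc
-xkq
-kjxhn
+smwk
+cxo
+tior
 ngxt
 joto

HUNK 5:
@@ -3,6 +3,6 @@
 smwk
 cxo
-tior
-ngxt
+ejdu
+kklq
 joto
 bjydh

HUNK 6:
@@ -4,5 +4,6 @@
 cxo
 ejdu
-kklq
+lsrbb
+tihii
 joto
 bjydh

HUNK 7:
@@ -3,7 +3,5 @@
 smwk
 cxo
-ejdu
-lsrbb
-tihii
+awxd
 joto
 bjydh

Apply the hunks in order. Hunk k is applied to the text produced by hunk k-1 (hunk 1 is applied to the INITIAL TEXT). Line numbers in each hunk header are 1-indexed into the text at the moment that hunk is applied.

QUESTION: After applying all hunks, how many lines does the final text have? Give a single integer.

Answer: 8

Derivation:
Hunk 1: at line 7 remove [bmr,xshdz,hpwc] add [vqbp,fab,bjydh] -> 11 lines: bbqn vsof ctilc xkq cicji hqhu jixi vqbp fab bjydh mbds
Hunk 2: at line 6 remove [jixi,vqbp,fab] add [joto] -> 9 lines: bbqn vsof ctilc xkq cicji hqhu joto bjydh mbds
Hunk 3: at line 4 remove [cicji,hqhu] add [kjxhn,ngxt] -> 9 lines: bbqn vsof ctilc xkq kjxhn ngxt joto bjydh mbds
Hunk 4: at line 1 remove [ctilc,xkq,kjxhn] add [smwk,cxo,tior] -> 9 lines: bbqn vsof smwk cxo tior ngxt joto bjydh mbds
Hunk 5: at line 3 remove [tior,ngxt] add [ejdu,kklq] -> 9 lines: bbqn vsof smwk cxo ejdu kklq joto bjydh mbds
Hunk 6: at line 4 remove [kklq] add [lsrbb,tihii] -> 10 lines: bbqn vsof smwk cxo ejdu lsrbb tihii joto bjydh mbds
Hunk 7: at line 3 remove [ejdu,lsrbb,tihii] add [awxd] -> 8 lines: bbqn vsof smwk cxo awxd joto bjydh mbds
Final line count: 8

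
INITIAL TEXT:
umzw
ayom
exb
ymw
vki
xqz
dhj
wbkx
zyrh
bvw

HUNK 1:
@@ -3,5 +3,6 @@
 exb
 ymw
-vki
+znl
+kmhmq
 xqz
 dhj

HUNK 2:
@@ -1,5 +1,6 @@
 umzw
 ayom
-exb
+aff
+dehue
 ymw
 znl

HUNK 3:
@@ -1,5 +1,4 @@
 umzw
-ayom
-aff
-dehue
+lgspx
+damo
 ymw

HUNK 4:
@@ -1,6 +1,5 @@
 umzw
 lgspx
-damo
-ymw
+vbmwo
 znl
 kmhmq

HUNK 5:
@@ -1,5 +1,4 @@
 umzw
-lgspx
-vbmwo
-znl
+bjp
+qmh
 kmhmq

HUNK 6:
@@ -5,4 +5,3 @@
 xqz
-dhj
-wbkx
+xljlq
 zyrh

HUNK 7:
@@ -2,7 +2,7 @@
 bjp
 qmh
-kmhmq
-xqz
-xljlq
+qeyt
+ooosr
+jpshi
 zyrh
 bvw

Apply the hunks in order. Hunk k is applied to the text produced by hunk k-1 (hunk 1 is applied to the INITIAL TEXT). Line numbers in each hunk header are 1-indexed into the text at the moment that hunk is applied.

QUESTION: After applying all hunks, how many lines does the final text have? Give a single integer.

Hunk 1: at line 3 remove [vki] add [znl,kmhmq] -> 11 lines: umzw ayom exb ymw znl kmhmq xqz dhj wbkx zyrh bvw
Hunk 2: at line 1 remove [exb] add [aff,dehue] -> 12 lines: umzw ayom aff dehue ymw znl kmhmq xqz dhj wbkx zyrh bvw
Hunk 3: at line 1 remove [ayom,aff,dehue] add [lgspx,damo] -> 11 lines: umzw lgspx damo ymw znl kmhmq xqz dhj wbkx zyrh bvw
Hunk 4: at line 1 remove [damo,ymw] add [vbmwo] -> 10 lines: umzw lgspx vbmwo znl kmhmq xqz dhj wbkx zyrh bvw
Hunk 5: at line 1 remove [lgspx,vbmwo,znl] add [bjp,qmh] -> 9 lines: umzw bjp qmh kmhmq xqz dhj wbkx zyrh bvw
Hunk 6: at line 5 remove [dhj,wbkx] add [xljlq] -> 8 lines: umzw bjp qmh kmhmq xqz xljlq zyrh bvw
Hunk 7: at line 2 remove [kmhmq,xqz,xljlq] add [qeyt,ooosr,jpshi] -> 8 lines: umzw bjp qmh qeyt ooosr jpshi zyrh bvw
Final line count: 8

Answer: 8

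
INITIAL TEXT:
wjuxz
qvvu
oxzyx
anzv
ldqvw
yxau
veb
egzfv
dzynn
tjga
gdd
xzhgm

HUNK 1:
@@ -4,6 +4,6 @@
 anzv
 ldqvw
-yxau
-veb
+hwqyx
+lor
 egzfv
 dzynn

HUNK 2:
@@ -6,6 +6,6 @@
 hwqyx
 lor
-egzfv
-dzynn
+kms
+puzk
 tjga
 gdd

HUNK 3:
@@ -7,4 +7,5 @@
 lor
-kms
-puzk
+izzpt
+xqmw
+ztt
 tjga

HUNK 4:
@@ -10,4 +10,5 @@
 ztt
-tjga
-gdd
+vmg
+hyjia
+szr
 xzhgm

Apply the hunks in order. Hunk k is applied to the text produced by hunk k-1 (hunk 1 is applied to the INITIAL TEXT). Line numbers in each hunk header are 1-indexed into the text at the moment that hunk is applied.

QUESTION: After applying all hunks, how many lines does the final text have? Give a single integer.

Answer: 14

Derivation:
Hunk 1: at line 4 remove [yxau,veb] add [hwqyx,lor] -> 12 lines: wjuxz qvvu oxzyx anzv ldqvw hwqyx lor egzfv dzynn tjga gdd xzhgm
Hunk 2: at line 6 remove [egzfv,dzynn] add [kms,puzk] -> 12 lines: wjuxz qvvu oxzyx anzv ldqvw hwqyx lor kms puzk tjga gdd xzhgm
Hunk 3: at line 7 remove [kms,puzk] add [izzpt,xqmw,ztt] -> 13 lines: wjuxz qvvu oxzyx anzv ldqvw hwqyx lor izzpt xqmw ztt tjga gdd xzhgm
Hunk 4: at line 10 remove [tjga,gdd] add [vmg,hyjia,szr] -> 14 lines: wjuxz qvvu oxzyx anzv ldqvw hwqyx lor izzpt xqmw ztt vmg hyjia szr xzhgm
Final line count: 14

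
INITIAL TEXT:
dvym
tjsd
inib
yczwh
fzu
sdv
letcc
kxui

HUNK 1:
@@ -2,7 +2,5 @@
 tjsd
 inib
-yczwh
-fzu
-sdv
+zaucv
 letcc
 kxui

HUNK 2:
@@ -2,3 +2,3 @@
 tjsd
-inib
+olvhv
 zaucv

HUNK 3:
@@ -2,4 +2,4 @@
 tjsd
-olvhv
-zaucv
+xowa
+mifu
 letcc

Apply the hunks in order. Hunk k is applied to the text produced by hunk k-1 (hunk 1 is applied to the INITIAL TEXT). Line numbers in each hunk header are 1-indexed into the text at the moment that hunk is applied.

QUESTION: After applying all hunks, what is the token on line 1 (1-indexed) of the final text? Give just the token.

Hunk 1: at line 2 remove [yczwh,fzu,sdv] add [zaucv] -> 6 lines: dvym tjsd inib zaucv letcc kxui
Hunk 2: at line 2 remove [inib] add [olvhv] -> 6 lines: dvym tjsd olvhv zaucv letcc kxui
Hunk 3: at line 2 remove [olvhv,zaucv] add [xowa,mifu] -> 6 lines: dvym tjsd xowa mifu letcc kxui
Final line 1: dvym

Answer: dvym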